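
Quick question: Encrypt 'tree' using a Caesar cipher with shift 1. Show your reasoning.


Shift each letter by 1: t -> u, r -> s, e -> f, e -> f. Result: 'usff'.

usff


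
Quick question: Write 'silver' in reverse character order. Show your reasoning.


Reverse 'silver' character by character: 'revlis'.

revlis


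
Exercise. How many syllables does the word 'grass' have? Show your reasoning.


Break 'grass' into syllables: grass -> grass = 1 syllable

1 syllable


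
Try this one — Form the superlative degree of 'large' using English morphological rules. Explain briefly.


Apply superlative formation (ends in e: add -st): 'large' -> 'largest'.

largest


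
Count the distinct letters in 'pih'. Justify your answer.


Unique letters in 'pih': {h, i, p} = 3 distinct letters.

3


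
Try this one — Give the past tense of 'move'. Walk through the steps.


Apply rule: Add -d (word ends in -e). 'move' becomes 'moved'.

moved


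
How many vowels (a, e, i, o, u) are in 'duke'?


Vowels in 'duke': u, e = 2 vowels.

2


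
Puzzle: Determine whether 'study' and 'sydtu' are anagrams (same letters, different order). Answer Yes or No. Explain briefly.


Sorted letters of 'study': 'dstuy'
Sorted letters of 'sydtu': 'dstuy'
They match.

Yes


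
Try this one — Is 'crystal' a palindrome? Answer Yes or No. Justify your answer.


Forward: 'crystal'
Reversed: 'latsyrc'
They differ.

No


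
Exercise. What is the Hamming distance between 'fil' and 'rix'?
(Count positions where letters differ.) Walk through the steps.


Alignment:
Position 1: 'f' vs 'r' = DIFFER
Position 2: 'i' vs 'i' = match
Position 3: 'l' vs 'x' = DIFFER
Total differences: 2

2


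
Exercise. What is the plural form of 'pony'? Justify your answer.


Apply rule: Change -y to -ies (consonant + y). 'pony' becomes 'ponies'.

ponies


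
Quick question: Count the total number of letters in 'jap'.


Spell out 'jap' and number each letter: j(1), a(2), p(3). Total: 3 letters.

3


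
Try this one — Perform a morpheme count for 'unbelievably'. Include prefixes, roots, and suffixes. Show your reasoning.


Decomposition: un- (prefix) + believe (root) + -able (suffix) + -ly (suffix) = 4 morpheme(s)

4 morphemes


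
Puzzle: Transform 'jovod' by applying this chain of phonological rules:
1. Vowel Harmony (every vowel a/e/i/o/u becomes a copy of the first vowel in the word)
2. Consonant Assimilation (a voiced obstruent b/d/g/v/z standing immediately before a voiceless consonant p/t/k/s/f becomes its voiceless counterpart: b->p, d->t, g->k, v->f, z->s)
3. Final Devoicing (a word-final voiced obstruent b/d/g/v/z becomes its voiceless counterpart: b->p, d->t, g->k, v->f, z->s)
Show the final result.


Starting form: 'jovod'
Rule 1: Vowel Harmony: all vowels already match. No change.
Rule 2: Consonant Assimilation: no voiced obstruent (b/d/g/v/z) stands immediately before a voiceless consonant (p/t/k/s/f). No change.
Rule 3: Final Devoicing: word-final voiced obstruent 'd' becomes voiceless 't'. 'jovod' -> 'jovot'
Final form: 'jovot'

jovot


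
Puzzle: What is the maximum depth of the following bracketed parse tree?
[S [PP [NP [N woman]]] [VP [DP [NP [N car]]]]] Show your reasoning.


Count bracket nesting levels:
'[' at pos 0: depth = 1
'[' at pos 3: depth = 2
'[' at pos 7: depth = 3
'[' at pos 11: depth = 4
'[' at pos 23: depth = 2
'[' at pos 27: depth = 3
'[' at pos 31: depth = 4
'[' at pos 35: depth = 5
Maximum depth reached: 5

5


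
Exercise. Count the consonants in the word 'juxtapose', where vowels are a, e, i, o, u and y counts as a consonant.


Consonants in 'juxtapose': j, x, t, p, s = 5 consonants.

5


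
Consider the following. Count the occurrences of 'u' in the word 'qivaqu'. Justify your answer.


Letter 'u' in 'qivaqu': found at position(s) 6 = 1 occurrence(s).

1


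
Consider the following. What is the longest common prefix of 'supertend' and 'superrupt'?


Compare from the start: 5 characters match: 'super'. Mismatch at position 6: 't' vs 'r'.

super


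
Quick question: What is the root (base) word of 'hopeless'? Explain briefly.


Remove suffix '-less' from 'hopeless' to get root 'hope'.

hope


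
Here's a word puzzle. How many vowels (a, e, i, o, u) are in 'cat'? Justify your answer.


Vowels in 'cat': a = 1 vowels.

1


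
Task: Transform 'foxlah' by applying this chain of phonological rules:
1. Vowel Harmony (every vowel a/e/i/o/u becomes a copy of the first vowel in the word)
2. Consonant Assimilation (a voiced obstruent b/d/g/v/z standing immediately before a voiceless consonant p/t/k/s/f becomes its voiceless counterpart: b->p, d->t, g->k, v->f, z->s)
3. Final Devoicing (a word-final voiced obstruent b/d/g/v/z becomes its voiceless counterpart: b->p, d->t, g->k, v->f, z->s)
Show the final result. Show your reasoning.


Starting form: 'foxlah'
Rule 1: Vowel Harmony: all vowels become 'o' (matching first vowel). 'foxlah' -> 'foxloh'
Rule 2: Consonant Assimilation: no voiced obstruent (b/d/g/v/z) stands immediately before a voiceless consonant (p/t/k/s/f). No change.
Rule 3: Final Devoicing: final consonant 'h' is not one of the voiced obstruents b/d/g/v/z. No change.
Final form: 'foxloh'

foxloh


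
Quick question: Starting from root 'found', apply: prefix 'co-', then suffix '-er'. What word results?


Step 1: Add prefix 'co-' to 'found' = 'cofound'
Step 2: Add suffix '-er' to 'cofound' = 'cofounder'

cofounder


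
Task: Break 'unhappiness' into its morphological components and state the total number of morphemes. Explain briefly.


Step 1: Identify prefix: 'un' (meaning: not/reverse)
Step 2: Identify root: 'happy'
Step 3: Identify suffix(es): 'ness'
Decomposition: un- (prefix: not/reverse) + happy (root) + -ness (suffix: state of)
Total morphemes: 3

3 morphemes (un- (prefix: not/reverse) + happy (root) + -ness (suffix: state of))


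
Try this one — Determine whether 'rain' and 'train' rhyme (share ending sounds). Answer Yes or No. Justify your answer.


Rime (stressed vowel + following sounds) of 'rain': -ain = /eɪn/
Rime of 'train': -ain = /eɪn/
/eɪn/ and /eɪn/ are the same ending sound, so the words rhyme.

Yes


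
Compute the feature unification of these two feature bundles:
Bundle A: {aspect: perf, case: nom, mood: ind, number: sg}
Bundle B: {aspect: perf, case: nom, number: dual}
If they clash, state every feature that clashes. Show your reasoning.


Compare features:
aspect: A=perf vs B=perf -> unified: perf
case: A=nom vs B=nom -> unified: nom
mood: A=ind vs B=_ -> unified: ind
number: A=sg vs B=dual -> CLASH
Clash detected on feature 'number' (sg vs dual); unification fails.

CLASH on 'number' (sg vs dual)


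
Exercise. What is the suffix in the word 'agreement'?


The word 'agreement' = 'agree' (root) + '-ment' (suffix). The suffix is '-ment'.

ment


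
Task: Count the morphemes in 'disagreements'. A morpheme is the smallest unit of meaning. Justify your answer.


Decomposition: dis- (prefix) + agree (root) + -ment (suffix) + -s (plural) = 4 morpheme(s)

4 morphemes


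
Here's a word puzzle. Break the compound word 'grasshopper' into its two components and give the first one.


Split 'grasshopper' into 'grass' + 'hopper'. The first part is 'grass'.

grass


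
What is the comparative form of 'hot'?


Apply comparative formation (double final consonant, add -er): 'hot' -> 'hotter'.

hotter


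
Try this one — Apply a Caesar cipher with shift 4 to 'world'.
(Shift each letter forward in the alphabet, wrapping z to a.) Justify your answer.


Shift each letter by 4: w -> a, o -> s, r -> v, l -> p, d -> h. Result: 'asvph'.

asvph


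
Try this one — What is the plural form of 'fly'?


Apply rule: Change -y to -ies (consonant + y). 'fly' becomes 'flies'.

flies


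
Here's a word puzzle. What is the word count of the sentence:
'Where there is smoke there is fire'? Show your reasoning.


Split into words: Where | there | is | smoke | there | is | fire = 7 words.

7


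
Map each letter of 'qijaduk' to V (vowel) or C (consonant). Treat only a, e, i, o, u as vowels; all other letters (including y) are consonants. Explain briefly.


Letter mapping: q = C, i = V, j = C, a = V, d = C, u = V, k = C.

CVCVCVC


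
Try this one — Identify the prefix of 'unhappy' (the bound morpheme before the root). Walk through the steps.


The word 'unhappy' = 'un' (prefix) + 'happy' (root). The prefix is 'un'.

un


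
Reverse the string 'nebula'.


Reverse 'nebula' character by character: 'aluben'.

aluben


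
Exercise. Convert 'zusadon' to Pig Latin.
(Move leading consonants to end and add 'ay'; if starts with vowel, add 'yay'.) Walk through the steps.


'zusadon': move consonant cluster 'z' to end and add 'ay': 'usadonzay'.

usadonzay


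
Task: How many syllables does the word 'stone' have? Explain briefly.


Break 'stone' into syllables: stone -> stone = 1 syllable

1 syllable


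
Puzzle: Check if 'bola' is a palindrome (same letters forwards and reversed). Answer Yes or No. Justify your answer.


Forward: 'bola'
Reversed: 'alob'
They differ.

No


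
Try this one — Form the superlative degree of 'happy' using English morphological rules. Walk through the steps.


Apply superlative formation (consonant + y: change y to i, add -est): 'happy' -> 'happiest'.

happiest


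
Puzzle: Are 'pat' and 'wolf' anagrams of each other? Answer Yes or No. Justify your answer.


Sorted letters of 'pat': 'apt'
Sorted letters of 'wolf': 'flow'
They do not match.

No


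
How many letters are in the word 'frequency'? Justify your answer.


Spell out 'frequency' and number each letter: f(1), r(2), e(3), q(4), u(5), e(6), n(7), c(8), y(9). Total: 9 letters.

9


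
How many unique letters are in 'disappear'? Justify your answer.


Unique letters in 'disappear': {a, d, e, i, p, r, s} = 7 distinct letters.

7


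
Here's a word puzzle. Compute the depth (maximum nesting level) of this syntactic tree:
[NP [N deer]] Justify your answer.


Count bracket nesting levels:
'[' at pos 0: depth = 1
'[' at pos 4: depth = 2
Maximum depth reached: 2

2


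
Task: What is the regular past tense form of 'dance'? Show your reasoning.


Apply rule: Add -d (word ends in -e). 'dance' becomes 'danced'.

danced


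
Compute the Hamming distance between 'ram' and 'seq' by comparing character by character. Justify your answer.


Alignment:
Position 1: 'r' vs 's' = DIFFER
Position 2: 'a' vs 'e' = DIFFER
Position 3: 'm' vs 'q' = DIFFER
Total differences: 3

3


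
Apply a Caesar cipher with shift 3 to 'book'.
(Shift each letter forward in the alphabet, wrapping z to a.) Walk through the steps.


Shift each letter by 3: b -> e, o -> r, o -> r, k -> n. Result: 'errn'.

errn


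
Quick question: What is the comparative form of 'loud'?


Apply comparative formation (add -er): 'loud' -> 'louder'.

louder


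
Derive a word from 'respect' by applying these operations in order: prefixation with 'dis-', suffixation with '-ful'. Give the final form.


Step 1: Add prefix 'dis-' to 'respect' = 'disrespect'
Step 2: Add suffix '-ful' to 'disrespect' = 'disrespectful'

disrespectful


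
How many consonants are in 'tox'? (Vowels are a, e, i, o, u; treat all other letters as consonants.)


Consonants in 'tox': t, x = 2 consonants.

2


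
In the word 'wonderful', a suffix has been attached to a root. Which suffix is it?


The word 'wonderful' = 'wonder' (root) + '-ful' (suffix). The suffix is '-ful'.

ful


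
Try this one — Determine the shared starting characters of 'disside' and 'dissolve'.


Compare from the start: 4 characters match: 'diss'. Mismatch at position 5: 'i' vs 'o'.

diss


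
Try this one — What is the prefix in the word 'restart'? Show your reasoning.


The word 'restart' = 're' (prefix) + 'start' (root). The prefix is 're'.

re


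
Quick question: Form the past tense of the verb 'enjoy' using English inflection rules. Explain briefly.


Apply rule: Add -ed. 'enjoy' becomes 'enjoyed'.

enjoyed


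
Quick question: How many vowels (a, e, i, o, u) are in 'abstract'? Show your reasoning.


Vowels in 'abstract': a, a = 2 vowels.

2


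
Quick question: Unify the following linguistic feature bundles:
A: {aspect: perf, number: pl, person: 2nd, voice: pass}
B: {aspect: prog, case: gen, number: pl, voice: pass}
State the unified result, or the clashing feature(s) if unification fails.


Compare features:
aspect: A=perf vs B=prog -> CLASH
case: A=_ vs B=gen -> unified: gen
number: A=pl vs B=pl -> unified: pl
person: A=2nd vs B=_ -> unified: 2nd
voice: A=pass vs B=pass -> unified: pass
Clash detected on feature 'aspect' (perf vs prog); unification fails.

CLASH on 'aspect' (perf vs prog)


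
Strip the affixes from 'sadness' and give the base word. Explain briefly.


Remove suffix '-ness' from 'sadness' to get root 'sad'.

sad


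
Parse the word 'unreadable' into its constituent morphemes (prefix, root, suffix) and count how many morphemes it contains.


Step 1: Identify prefix: 'un' (meaning: not/reverse)
Step 2: Identify root: 'read'
Step 3: Identify suffix(es): 'able'
Decomposition: un- (prefix: not/reverse) + read (root) + -able (suffix: capable of)
Total morphemes: 3

3 morphemes (un- (prefix: not/reverse) + read (root) + -able (suffix: capable of))


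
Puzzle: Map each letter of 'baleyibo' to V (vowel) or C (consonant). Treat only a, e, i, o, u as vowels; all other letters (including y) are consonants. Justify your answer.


Letter mapping: b = C, a = V, l = C, e = V, y = C, i = V, b = C, o = V.

CVCVCVCV


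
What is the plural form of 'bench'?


Apply rule: Add -es (sibilant/fricative ending). 'bench' becomes 'benches'.

benches


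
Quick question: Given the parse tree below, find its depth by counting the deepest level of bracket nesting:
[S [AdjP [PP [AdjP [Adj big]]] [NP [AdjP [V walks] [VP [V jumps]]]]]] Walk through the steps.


Count bracket nesting levels:
'[' at pos 0: depth = 1
'[' at pos 3: depth = 2
'[' at pos 9: depth = 3
'[' at pos 13: depth = 4
'[' at pos 19: depth = 5
'[' at pos 31: depth = 3
'[' at pos 35: depth = 4
'[' at pos 41: depth = 5
'[' at pos 51: depth = 5
'[' at pos 55: depth = 6
Maximum depth reached: 6

6


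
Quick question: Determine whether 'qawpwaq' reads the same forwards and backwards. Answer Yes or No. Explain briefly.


Forward: 'qawpwaq'
Reversed: 'qawpwaq'
They are identical.

Yes


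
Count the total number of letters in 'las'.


Spell out 'las' and number each letter: l(1), a(2), s(3). Total: 3 letters.

3


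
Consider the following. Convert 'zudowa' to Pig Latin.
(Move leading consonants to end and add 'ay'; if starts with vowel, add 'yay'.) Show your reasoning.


'zudowa': move consonant cluster 'z' to end and add 'ay': 'udowazay'.

udowazay


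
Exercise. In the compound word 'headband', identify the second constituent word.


Split 'headband' into 'head' + 'band'. The second part is 'band'.

band


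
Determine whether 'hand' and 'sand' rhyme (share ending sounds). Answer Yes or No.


Rime (stressed vowel + following sounds) of 'hand': -and = /ænd/
Rime of 'sand': -and = /ænd/
/ænd/ and /ænd/ are the same ending sound, so the words rhyme.

Yes


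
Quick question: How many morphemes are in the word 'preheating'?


Decomposition: pre- (prefix) + heat (root) + -ing (suffix) = 3 morpheme(s)

3 morphemes


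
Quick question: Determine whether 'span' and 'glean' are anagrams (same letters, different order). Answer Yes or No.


Sorted letters of 'span': 'anps'
Sorted letters of 'glean': 'aegln'
They do not match.

No


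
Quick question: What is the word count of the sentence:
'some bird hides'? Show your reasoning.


Split into words: some | bird | hides = 3 words.

3


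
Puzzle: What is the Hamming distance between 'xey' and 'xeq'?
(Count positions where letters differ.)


Alignment:
Position 1: 'x' vs 'x' = match
Position 2: 'e' vs 'e' = match
Position 3: 'y' vs 'q' = DIFFER
Total differences: 1

1


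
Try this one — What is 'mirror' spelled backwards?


Reverse 'mirror' character by character: 'rorrim'.

rorrim


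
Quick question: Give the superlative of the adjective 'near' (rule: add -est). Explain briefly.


Apply superlative formation (add -est): 'near' -> 'nearest'.

nearest


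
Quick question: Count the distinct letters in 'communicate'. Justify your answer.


Unique letters in 'communicate': {a, c, e, i, m, n, o, t, u} = 9 distinct letters.

9


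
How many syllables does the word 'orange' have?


Break 'orange' into syllables: or-ange -> or | ange = 2 syllables

2 syllables


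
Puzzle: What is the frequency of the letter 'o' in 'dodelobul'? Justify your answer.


Letter 'o' in 'dodelobul': found at position(s) 2, 6 = 2 occurrence(s).

2


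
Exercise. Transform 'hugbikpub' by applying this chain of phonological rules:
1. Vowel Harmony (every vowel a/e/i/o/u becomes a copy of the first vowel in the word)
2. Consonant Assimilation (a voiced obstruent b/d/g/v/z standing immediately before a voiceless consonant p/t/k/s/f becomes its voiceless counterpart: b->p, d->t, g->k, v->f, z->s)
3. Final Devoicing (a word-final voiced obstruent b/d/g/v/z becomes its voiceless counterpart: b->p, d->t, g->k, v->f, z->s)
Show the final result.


Starting form: 'hugbikpub'
Rule 1: Vowel Harmony: all vowels become 'u' (matching first vowel). 'hugbikpub' -> 'hugbukpub'
Rule 2: Consonant Assimilation: no voiced obstruent (b/d/g/v/z) stands immediately before a voiceless consonant (p/t/k/s/f). No change.
Rule 3: Final Devoicing: word-final voiced obstruent 'b' becomes voiceless 'p'. 'hugbukpub' -> 'hugbukpup'
Final form: 'hugbukpup'

hugbukpup


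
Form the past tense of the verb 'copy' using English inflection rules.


Apply rule: Change -y to -ied. 'copy' becomes 'copied'.

copied


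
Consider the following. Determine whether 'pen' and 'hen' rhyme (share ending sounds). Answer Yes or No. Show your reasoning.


Rime (stressed vowel + following sounds) of 'pen': -en = /ɛn/
Rime of 'hen': -en = /ɛn/
/ɛn/ and /ɛn/ are the same ending sound, so the words rhyme.

Yes


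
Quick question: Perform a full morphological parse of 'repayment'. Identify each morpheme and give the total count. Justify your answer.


Step 1: Identify prefix: 're' (meaning: again)
Step 2: Identify root: 'pay'
Step 3: Identify suffix(es): 'ment'
Decomposition: re- (prefix: again) + pay (root) + -ment (suffix: action/result)
Total morphemes: 3

3 morphemes (re- (prefix: again) + pay (root) + -ment (suffix: action/result))


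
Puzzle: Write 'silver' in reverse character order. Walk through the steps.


Reverse 'silver' character by character: 'revlis'.

revlis


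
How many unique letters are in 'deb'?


Unique letters in 'deb': {b, d, e} = 3 distinct letters.

3


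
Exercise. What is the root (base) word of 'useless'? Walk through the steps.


Remove suffix '-less' from 'useless' to get root 'use'.

use


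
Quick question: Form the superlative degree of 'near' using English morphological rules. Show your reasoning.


Apply superlative formation (add -est): 'near' -> 'nearest'.

nearest


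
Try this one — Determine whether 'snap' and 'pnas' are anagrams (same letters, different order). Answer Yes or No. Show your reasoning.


Sorted letters of 'snap': 'anps'
Sorted letters of 'pnas': 'anps'
They match.

Yes


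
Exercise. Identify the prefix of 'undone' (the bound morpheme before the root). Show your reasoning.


The word 'undone' = 'un' (prefix) + 'done' (root). The prefix is 'un'.

un


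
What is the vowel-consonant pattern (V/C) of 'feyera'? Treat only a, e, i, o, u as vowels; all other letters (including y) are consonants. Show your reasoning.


Letter mapping: f = C, e = V, y = C, e = V, r = C, a = V.

CVCVCV


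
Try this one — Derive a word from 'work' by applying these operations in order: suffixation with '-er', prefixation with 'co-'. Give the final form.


Step 1: Add suffix '-er' to 'work' = 'worker'
Step 2: Add prefix 'co-' to 'worker' = 'coworker'

coworker


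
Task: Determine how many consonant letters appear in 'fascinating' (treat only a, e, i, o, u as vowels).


Consonants in 'fascinating': f, s, c, n, t, n, g = 7 consonants.

7


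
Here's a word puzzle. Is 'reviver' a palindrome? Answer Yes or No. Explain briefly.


Forward: 'reviver'
Reversed: 'reviver'
They are identical.

Yes


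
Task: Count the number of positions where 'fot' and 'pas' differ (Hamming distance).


Alignment:
Position 1: 'f' vs 'p' = DIFFER
Position 2: 'o' vs 'a' = DIFFER
Position 3: 't' vs 's' = DIFFER
Total differences: 3

3


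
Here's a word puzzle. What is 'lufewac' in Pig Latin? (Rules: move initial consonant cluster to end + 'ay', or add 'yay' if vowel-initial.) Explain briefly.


'lufewac': move consonant cluster 'l' to end and add 'ay': 'ufewaclay'.

ufewaclay


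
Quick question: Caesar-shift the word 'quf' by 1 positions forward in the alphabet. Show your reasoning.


Shift each letter by 1: q -> r, u -> v, f -> g. Result: 'rvg'.

rvg


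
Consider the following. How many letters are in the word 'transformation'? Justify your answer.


Spell out 'transformation' and number each letter: t(1), r(2), a(3), n(4), s(5), f(6), o(7), r(8), m(9), a(10), t(11), i(12), o(13), n(14). Total: 14 letters.

14


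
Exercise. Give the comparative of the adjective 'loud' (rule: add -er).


Apply comparative formation (add -er): 'loud' -> 'louder'.

louder


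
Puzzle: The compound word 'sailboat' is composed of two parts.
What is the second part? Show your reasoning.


Split 'sailboat' into 'sail' + 'boat'. The second part is 'boat'.

boat


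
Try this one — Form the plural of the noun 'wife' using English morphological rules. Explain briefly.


Apply rule: Change -fe to -ves. 'wife' becomes 'wives'.

wives


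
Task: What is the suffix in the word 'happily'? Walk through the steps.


The word 'happily' = 'happy' (root) + '-ly' (suffix). The suffix is '-ly'.

ly


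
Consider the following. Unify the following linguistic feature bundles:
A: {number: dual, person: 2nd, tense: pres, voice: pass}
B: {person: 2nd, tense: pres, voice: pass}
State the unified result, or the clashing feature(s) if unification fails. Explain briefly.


Compare features:
number: A=dual vs B=_ -> unified: dual
person: A=2nd vs B=2nd -> unified: 2nd
tense: A=pres vs B=pres -> unified: pres
voice: A=pass vs B=pass -> unified: pass
No clashes found.

Unified: {number: dual, person: 2nd, tense: pres, voice: pass}


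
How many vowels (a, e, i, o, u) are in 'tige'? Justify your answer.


Vowels in 'tige': i, e = 2 vowels.

2


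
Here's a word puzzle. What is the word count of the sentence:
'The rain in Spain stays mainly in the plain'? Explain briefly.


Split into words: The | rain | in | Spain | stays | mainly | in | the | plain = 9 words.

9


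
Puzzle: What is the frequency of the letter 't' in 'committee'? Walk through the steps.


Letter 't' in 'committee': found at position(s) 6, 7 = 2 occurrence(s).

2


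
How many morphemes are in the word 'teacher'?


Decomposition: teach (root) + -er (suffix) = 2 morpheme(s)

2 morphemes


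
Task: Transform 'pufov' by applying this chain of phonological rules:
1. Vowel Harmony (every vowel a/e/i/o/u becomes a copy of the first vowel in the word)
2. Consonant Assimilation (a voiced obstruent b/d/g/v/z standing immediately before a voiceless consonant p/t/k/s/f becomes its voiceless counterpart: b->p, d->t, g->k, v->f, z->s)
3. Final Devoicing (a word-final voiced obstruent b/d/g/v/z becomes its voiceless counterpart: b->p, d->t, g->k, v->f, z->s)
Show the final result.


Starting form: 'pufov'
Rule 1: Vowel Harmony: all vowels become 'u' (matching first vowel). 'pufov' -> 'pufuv'
Rule 2: Consonant Assimilation: no voiced obstruent (b/d/g/v/z) stands immediately before a voiceless consonant (p/t/k/s/f). No change.
Rule 3: Final Devoicing: word-final voiced obstruent 'v' becomes voiceless 'f'. 'pufuv' -> 'pufuf'
Final form: 'pufuf'

pufuf


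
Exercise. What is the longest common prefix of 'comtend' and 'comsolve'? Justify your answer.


Compare from the start: 3 characters match: 'com'. Mismatch at position 4: 't' vs 's'.

com


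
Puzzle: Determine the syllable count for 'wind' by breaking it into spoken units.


Break 'wind' into syllables: wind -> wind = 1 syllable

1 syllable


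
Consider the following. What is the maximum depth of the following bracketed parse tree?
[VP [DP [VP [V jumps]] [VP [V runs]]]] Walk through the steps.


Count bracket nesting levels:
'[' at pos 0: depth = 1
'[' at pos 4: depth = 2
'[' at pos 8: depth = 3
'[' at pos 12: depth = 4
'[' at pos 23: depth = 3
'[' at pos 27: depth = 4
Maximum depth reached: 4

4


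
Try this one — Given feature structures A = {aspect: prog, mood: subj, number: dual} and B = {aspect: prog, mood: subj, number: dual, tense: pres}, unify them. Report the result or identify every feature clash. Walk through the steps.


Compare features:
aspect: A=prog vs B=prog -> unified: prog
mood: A=subj vs B=subj -> unified: subj
number: A=dual vs B=dual -> unified: dual
tense: A=_ vs B=pres -> unified: pres
No clashes found.

Unified: {aspect: prog, mood: subj, number: dual, tense: pres}


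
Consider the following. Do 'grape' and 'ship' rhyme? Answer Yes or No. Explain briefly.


Rime (stressed vowel + following sounds) of 'grape': -ape = /eɪp/
Rime of 'ship': -ip = /ɪp/
/eɪp/ and /ɪp/ are different ending sounds, so the words do not rhyme.

No


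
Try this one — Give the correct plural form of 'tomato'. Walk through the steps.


Apply rule: Add -es (consonant + o). 'tomato' becomes 'tomatoes'.

tomatoes


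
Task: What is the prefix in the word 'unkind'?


The word 'unkind' = 'un' (prefix) + 'kind' (root). The prefix is 'un'.

un


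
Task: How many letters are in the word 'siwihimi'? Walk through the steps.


Spell out 'siwihimi' and number each letter: s(1), i(2), w(3), i(4), h(5), i(6), m(7), i(8). Total: 8 letters.

8


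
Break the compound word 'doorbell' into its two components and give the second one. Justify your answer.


Split 'doorbell' into 'door' + 'bell'. The second part is 'bell'.

bell


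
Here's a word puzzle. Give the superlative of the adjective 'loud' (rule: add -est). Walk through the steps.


Apply superlative formation (add -est): 'loud' -> 'loudest'.

loudest


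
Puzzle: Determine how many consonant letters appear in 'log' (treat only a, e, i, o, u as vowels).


Consonants in 'log': l, g = 2 consonants.

2


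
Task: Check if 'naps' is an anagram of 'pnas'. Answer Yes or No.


Sorted letters of 'naps': 'anps'
Sorted letters of 'pnas': 'anps'
They match.

Yes


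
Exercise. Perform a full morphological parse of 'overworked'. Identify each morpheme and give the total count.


Step 1: Identify prefix: 'over' (meaning: excessively)
Step 2: Identify root: 'work'
Step 3: Identify suffix(es): 'ed'
Decomposition: over- (prefix: excessively) + work (root) + -ed (suffix: past)
Total morphemes: 3

3 morphemes (over- (prefix: excessively) + work (root) + -ed (suffix: past))


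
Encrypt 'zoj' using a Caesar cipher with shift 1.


Shift each letter by 1: z -> a, o -> p, j -> k. Result: 'apk'.

apk


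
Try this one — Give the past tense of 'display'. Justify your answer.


Apply rule: Add -ed. 'display' becomes 'displayed'.

displayed


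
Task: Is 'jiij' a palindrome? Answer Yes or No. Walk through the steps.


Forward: 'jiij'
Reversed: 'jiij'
They are identical.

Yes


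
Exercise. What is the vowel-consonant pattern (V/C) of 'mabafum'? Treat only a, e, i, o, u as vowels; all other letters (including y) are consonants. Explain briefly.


Letter mapping: m = C, a = V, b = C, a = V, f = C, u = V, m = C.

CVCVCVC


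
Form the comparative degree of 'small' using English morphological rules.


Apply comparative formation (add -er): 'small' -> 'smaller'.

smaller


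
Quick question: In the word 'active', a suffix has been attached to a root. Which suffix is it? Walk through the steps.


The word 'active' = 'act' (root) + '-ive' (suffix). The suffix is '-ive'.

ive


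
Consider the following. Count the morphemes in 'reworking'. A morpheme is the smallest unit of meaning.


Decomposition: re- (prefix) + work (root) + -ing (suffix) = 3 morpheme(s)

3 morphemes


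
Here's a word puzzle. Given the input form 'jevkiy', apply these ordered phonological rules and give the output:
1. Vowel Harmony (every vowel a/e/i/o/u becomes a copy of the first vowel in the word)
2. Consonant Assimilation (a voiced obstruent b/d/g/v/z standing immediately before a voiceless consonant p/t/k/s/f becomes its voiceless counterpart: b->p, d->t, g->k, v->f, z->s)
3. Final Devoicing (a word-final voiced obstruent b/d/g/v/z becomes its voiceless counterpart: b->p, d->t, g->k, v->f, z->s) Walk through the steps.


Starting form: 'jevkiy'
Rule 1: Vowel Harmony: all vowels become 'e' (matching first vowel). 'jevkiy' -> 'jevkey'
Rule 2: Consonant Assimilation: voiced obstruent before voiceless consonant becomes voiceless ('vk' -> 'fk'). 'jevkey' -> 'jefkey'
Rule 3: Final Devoicing: final consonant 'y' is not one of the voiced obstruents b/d/g/v/z. No change.
Final form: 'jefkey'

jefkey


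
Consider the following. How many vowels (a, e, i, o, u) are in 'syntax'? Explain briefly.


Vowels in 'syntax': a = 1 vowels.

1


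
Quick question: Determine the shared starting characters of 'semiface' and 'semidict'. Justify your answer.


Compare from the start: 4 characters match: 'semi'. Mismatch at position 5: 'f' vs 'd'.

semi


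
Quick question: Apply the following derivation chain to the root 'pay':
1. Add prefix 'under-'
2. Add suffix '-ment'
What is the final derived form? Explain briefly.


Step 1: Add prefix 'under-' to 'pay' = 'underpay'
Step 2: Add suffix '-ment' to 'underpay' = 'underpayment'

underpayment


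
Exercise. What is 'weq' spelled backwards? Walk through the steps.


Reverse 'weq' character by character: 'qew'.

qew


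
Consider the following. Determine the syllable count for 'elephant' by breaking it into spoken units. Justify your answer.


Break 'elephant' into syllables: el-e-phant -> el | e | phant = 3 syllables

3 syllables


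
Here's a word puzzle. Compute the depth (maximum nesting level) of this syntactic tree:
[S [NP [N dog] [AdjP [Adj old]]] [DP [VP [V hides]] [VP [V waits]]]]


Count bracket nesting levels:
'[' at pos 0: depth = 1
'[' at pos 3: depth = 2
'[' at pos 7: depth = 3
'[' at pos 15: depth = 3
'[' at pos 21: depth = 4
'[' at pos 33: depth = 2
'[' at pos 37: depth = 3
'[' at pos 41: depth = 4
'[' at pos 52: depth = 3
'[' at pos 56: depth = 4
Maximum depth reached: 4

4


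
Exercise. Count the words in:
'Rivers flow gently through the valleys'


Split into words: Rivers | flow | gently | through | the | valleys = 6 words.

6


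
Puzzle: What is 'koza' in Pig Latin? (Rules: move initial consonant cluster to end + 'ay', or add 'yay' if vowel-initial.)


'koza': move consonant cluster 'k' to end and add 'ay': 'ozakay'.

ozakay


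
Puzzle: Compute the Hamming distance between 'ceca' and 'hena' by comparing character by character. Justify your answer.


Alignment:
Position 1: 'c' vs 'h' = DIFFER
Position 2: 'e' vs 'e' = match
Position 3: 'c' vs 'n' = DIFFER
Position 4: 'a' vs 'a' = match
Total differences: 2

2


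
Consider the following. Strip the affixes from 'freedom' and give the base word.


Remove suffix '-dom' from 'freedom' to get root 'free'.

free


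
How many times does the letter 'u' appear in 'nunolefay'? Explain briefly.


Letter 'u' in 'nunolefay': found at position(s) 2 = 1 occurrence(s).

1


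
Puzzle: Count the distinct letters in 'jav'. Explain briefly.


Unique letters in 'jav': {a, j, v} = 3 distinct letters.

3


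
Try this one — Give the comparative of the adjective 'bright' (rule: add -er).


Apply comparative formation (add -er): 'bright' -> 'brighter'.

brighter


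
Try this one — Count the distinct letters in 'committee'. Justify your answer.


Unique letters in 'committee': {c, e, i, m, o, t} = 6 distinct letters.

6


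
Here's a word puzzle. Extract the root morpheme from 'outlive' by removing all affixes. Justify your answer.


Remove prefix 'out' from 'outlive' to get root 'live'.

live


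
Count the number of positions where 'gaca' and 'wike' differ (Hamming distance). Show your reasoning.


Alignment:
Position 1: 'g' vs 'w' = DIFFER
Position 2: 'a' vs 'i' = DIFFER
Position 3: 'c' vs 'k' = DIFFER
Position 4: 'a' vs 'e' = DIFFER
Total differences: 4

4


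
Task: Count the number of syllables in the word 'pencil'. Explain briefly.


Break 'pencil' into syllables: pen-cil -> pen | cil = 2 syllables

2 syllables


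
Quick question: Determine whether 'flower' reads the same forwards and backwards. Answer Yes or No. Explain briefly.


Forward: 'flower'
Reversed: 'rewolf'
They differ.

No


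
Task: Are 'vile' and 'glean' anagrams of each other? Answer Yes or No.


Sorted letters of 'vile': 'eilv'
Sorted letters of 'glean': 'aegln'
They do not match.

No


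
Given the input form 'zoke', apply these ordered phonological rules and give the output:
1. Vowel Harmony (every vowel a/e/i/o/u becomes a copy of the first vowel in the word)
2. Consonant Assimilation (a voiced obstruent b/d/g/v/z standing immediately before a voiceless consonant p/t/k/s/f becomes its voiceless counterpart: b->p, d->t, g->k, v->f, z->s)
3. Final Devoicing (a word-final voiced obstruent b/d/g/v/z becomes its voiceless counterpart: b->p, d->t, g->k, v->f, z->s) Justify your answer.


Starting form: 'zoke'
Rule 1: Vowel Harmony: all vowels become 'o' (matching first vowel). 'zoke' -> 'zoko'
Rule 2: Consonant Assimilation: no voiced obstruent (b/d/g/v/z) stands immediately before a voiceless consonant (p/t/k/s/f). No change.
Rule 3: Final Devoicing: the word ends in the vowel 'o', not a consonant. No change.
Final form: 'zoko'

zoko


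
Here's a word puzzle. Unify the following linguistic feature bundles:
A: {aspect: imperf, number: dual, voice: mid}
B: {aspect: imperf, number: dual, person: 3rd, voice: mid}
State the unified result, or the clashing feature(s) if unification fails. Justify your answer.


Compare features:
aspect: A=imperf vs B=imperf -> unified: imperf
number: A=dual vs B=dual -> unified: dual
person: A=_ vs B=3rd -> unified: 3rd
voice: A=mid vs B=mid -> unified: mid
No clashes found.

Unified: {aspect: imperf, number: dual, person: 3rd, voice: mid}


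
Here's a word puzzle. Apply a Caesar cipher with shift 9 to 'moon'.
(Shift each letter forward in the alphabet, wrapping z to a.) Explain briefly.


Shift each letter by 9: m -> v, o -> x, o -> x, n -> w. Result: 'vxxw'.

vxxw


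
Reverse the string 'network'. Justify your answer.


Reverse 'network' character by character: 'krowten'.

krowten


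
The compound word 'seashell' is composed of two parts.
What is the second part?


Split 'seashell' into 'sea' + 'shell'. The second part is 'shell'.

shell


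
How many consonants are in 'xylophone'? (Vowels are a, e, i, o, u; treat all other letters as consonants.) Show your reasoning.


Consonants in 'xylophone': x, y, l, p, h, n = 6 consonants.

6


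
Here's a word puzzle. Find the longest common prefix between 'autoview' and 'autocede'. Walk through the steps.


Compare from the start: 4 characters match: 'auto'. Mismatch at position 5: 'v' vs 'c'.

auto


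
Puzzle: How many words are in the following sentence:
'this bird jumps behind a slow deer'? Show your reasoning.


Split into words: this | bird | jumps | behind | a | slow | deer = 7 words.

7


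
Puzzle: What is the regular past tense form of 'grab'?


Apply rule: Double final consonant and add -ed. 'grab' becomes 'grabbed'.

grabbed


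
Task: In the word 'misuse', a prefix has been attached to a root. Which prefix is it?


The word 'misuse' = 'mis' (prefix) + 'use' (root). The prefix is 'mis'.

mis


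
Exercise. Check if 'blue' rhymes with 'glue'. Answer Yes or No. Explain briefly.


Rime (stressed vowel + following sounds) of 'blue': -ue = /uː/
Rime of 'glue': -ue = /uː/
/uː/ and /uː/ are the same ending sound, so the words rhyme.

Yes


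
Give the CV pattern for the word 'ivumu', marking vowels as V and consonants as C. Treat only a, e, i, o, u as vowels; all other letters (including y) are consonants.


Letter mapping: i = V, v = C, u = V, m = C, u = V.

VCVCV


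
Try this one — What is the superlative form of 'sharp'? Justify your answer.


Apply superlative formation (add -est): 'sharp' -> 'sharpest'.

sharpest


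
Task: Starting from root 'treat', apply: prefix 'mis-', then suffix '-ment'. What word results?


Step 1: Add prefix 'mis-' to 'treat' = 'mistreat'
Step 2: Add suffix '-ment' to 'mistreat' = 'mistreatment'

mistreatment


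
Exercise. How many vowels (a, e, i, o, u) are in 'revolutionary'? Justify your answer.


Vowels in 'revolutionary': e, o, u, i, o, a = 6 vowels.

6


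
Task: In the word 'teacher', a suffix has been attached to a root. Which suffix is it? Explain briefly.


The word 'teacher' = 'teach' (root) + '-er' (suffix). The suffix is '-er'.

er


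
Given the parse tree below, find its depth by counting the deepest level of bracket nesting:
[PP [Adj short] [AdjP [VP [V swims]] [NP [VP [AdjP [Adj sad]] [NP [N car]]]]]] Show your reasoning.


Count bracket nesting levels:
'[' at pos 0: depth = 1
'[' at pos 4: depth = 2
'[' at pos 16: depth = 2
'[' at pos 22: depth = 3
'[' at pos 26: depth = 4
'[' at pos 37: depth = 3
'[' at pos 41: depth = 4
'[' at pos 45: depth = 5
'[' at pos 51: depth = 6
'[' at pos 62: depth = 5
'[' at pos 66: depth = 6
Maximum depth reached: 6

6


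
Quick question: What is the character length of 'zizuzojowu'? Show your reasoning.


Spell out 'zizuzojowu' and number each letter: z(1), i(2), z(3), u(4), z(5), o(6), j(7), o(8), w(9), u(10). Total: 10 letters.

10


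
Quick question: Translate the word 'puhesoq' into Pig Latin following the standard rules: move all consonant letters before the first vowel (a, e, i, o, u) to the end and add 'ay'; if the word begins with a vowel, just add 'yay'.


'puhesoq': move consonant cluster 'p' to end and add 'ay': 'uhesoqpay'.

uhesoqpay


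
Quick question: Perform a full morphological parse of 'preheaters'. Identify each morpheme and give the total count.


Step 1: Identify prefix: 'pre' (meaning: before)
Step 2: Identify root: 'heat'
Step 3: Identify suffix(es): 'er, s'
Decomposition: pre- (prefix: before) + heat (root) + -er (suffix: one who) + -s (plural)
Total morphemes: 4

4 morphemes (pre- (prefix: before) + heat (root) + -er (suffix: one who) + -s (plural))


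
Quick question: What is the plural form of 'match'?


Apply rule: Add -es (sibilant/fricative ending). 'match' becomes 'matches'.

matches


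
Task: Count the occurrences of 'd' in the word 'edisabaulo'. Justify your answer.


Letter 'd' in 'edisabaulo': found at position(s) 2 = 1 occurrence(s).

1


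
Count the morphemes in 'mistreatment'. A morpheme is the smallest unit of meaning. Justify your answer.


Decomposition: mis- (prefix) + treat (root) + -ment (suffix) = 3 morpheme(s)

3 morphemes
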